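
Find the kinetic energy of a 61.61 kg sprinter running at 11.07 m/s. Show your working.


KE = 0.5 * m * v^2
KE = 0.5 * 61.61 * 11.07^2
KE = 0.5 * 61.61 * 122.5449 = 3774.9956 J

3774.9956 J


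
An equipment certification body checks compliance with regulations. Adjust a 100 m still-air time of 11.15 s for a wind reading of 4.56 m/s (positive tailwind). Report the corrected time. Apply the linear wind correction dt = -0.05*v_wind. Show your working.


dt = -0.05 * v_wind = -0.05 * 4.56 = -0.228 s
t_corrected = t_still + dt = 11.15 + (-0.228)
t_corrected = 10.922 s

10.922 s


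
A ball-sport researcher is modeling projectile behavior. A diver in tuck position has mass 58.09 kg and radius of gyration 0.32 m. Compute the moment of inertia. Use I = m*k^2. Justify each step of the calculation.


I = m * k^2
I = 58.09 * 0.32^2
I = 58.09 * 0.1024 = 5.9484 kg*m^2

5.9484 kg*m^2


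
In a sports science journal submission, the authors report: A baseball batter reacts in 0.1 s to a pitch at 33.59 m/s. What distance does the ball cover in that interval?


d = v * t
d = 33.59 * 0.1
d = 3.359 m

3.359 m


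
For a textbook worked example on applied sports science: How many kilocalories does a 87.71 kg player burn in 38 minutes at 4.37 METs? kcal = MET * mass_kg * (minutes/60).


kcal = MET * mass * time_hr
Convert time: 38 min = 0.6333 hr
kcal = 4.37 * 87.71 * 0.6333
kcal = 242.752 kcal

242.752 kcal


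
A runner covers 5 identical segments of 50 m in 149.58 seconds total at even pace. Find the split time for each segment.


Split time = total_time / n_laps = 149.58 / 5
Split time = 29.916 s per lap

29.916 s


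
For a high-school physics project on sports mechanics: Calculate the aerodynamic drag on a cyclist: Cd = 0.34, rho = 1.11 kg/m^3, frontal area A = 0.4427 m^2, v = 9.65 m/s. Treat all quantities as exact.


Fd = 0.5 * Cd * rho * A * v^2
Fd = 0.5 * 0.34 * 1.11 * 0.4427 * 9.65^2
v^2 = 93.1225
Fd = 0.5 * 0.34 * 1.11 * 0.4427 * 93.1225 = 7.7792 N

7.7792 N


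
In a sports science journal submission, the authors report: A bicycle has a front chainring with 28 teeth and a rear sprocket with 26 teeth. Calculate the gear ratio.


GR = front_teeth / rear_teeth
GR = 28 / 26
GR = 1.0769

1.0769


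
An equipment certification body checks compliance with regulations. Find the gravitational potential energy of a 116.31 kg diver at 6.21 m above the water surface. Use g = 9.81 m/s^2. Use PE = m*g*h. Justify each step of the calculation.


PE = m * g * h
PE = 116.31 * 9.81 * 6.21
PE = 1141.0011 * 6.21 = 7085.6168 J

7085.6168 J


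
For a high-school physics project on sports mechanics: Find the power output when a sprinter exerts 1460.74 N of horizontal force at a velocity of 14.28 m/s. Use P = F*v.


P = F * v
P = 1460.74 * 14.28
P = 20859.3672 W

20859.3672 W


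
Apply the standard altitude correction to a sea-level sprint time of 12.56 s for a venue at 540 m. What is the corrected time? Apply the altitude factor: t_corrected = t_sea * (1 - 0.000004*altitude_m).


Correction factor = 1 - 0.000004 * 540 = 0.99784
t_corrected = t_sea * factor = 12.56 * 0.99784
t_corrected = 12.5329 s

12.5329 s


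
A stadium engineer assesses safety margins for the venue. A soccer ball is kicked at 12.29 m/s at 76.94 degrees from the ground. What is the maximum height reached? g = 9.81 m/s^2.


H = (v*sin(theta))^2 / (2*g)
vy = v*sin(theta) = 12.29 * sin(76.94 deg) = 11.9721 m/s
H = vy^2 / (2*g) = 143.3313 / (2*9.81)
H = 143.3313 / 19.62 = 7.3054 m

7.3054 m


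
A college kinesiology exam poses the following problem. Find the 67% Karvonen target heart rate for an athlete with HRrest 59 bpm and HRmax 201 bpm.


Target = HRrest + pct*(HRmax - HRrest)
Heart rate reserve = HRmax - HRrest = 201 - 59 = 142 bpm
Fraction = 67% = 0.67
Target = 59 + 0.67 * 142
Target = 59 + 95.14 = 154.14 bpm

154.14 bpm


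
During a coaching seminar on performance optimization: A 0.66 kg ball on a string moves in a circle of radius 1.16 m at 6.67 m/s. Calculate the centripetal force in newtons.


Fc = m * v^2 / r
v^2 = 6.67^2 = 44.4889
Fc = 0.66 * 44.4889 / 1.16
Fc = 29.3627 / 1.16 = 25.3127 N

25.3127 N


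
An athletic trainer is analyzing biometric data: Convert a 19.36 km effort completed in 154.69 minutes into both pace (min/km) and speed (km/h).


Pace = time / distance = 154.69 min / 19.36 km = 7.9902 min/km
Speed = distance / time_in_hours = 19.36 / 2.5782 hr
Speed = 7.5092 km/h

7.9902 min/km, 7.5092 km/h


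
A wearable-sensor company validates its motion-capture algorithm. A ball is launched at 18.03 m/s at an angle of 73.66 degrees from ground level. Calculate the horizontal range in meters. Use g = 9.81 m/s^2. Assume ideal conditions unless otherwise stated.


R = v^2 * sin(2*theta) / g
Convert angle to radians: theta = 73.66 deg = 1.2856 rad
sin(2*theta) = sin(2.5712) = 0.5399
R = 18.03^2 * 0.5399 / 9.81
R = 325.0809 * 0.5399 / 9.81 = 17.8926 m

17.8926 m


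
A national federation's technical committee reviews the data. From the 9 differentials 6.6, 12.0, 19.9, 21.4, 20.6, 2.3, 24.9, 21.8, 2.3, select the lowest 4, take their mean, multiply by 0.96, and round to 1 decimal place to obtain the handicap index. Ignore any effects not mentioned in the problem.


All differentials: 6.6, 12.0, 19.9, 21.4, 20.6, 2.3, 24.9, 21.8, 2.3
Sorted: 2.3, 2.3, 6.6, 12.0, 19.9, 20.6, 21.4, 21.8, 24.9
Best 4: 2.3, 2.3, 6.6, 12.0
Average of best = 23.2 / 4 = 5.8
Raw index = 5.8 * 0.96 = 5.568
Handicap index = round(5.568, 1) = 5.6

5.6


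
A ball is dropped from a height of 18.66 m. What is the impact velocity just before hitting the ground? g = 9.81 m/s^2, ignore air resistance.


v = sqrt(2 * g * h)
v = sqrt(2 * 9.81 * 18.66)
v = sqrt(366.1092) = 19.134 m/s

19.134 m/s


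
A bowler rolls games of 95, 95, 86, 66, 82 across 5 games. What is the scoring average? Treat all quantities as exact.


Average = sum / n
Sum = 424
Average = 424 / 5 = 84.8

84.8


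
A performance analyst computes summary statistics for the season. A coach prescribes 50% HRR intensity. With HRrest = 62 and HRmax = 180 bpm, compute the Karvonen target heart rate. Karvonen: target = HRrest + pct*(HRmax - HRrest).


Target = HRrest + pct*(HRmax - HRrest)
Heart rate reserve = HRmax - HRrest = 180 - 62 = 118 bpm
Fraction = 50% = 0.5
Target = 62 + 0.5 * 118
Target = 62 + 59 = 121 bpm

121 bpm


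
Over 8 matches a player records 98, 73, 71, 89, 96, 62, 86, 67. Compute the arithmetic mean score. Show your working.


Average = sum / n
Sum = 642
Average = 642 / 8 = 80.25

80.25


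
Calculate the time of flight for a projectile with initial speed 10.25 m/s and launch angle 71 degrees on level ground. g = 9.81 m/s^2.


T = 2*v*sin(theta)/g
sin(theta) = sin(71 deg) = 0.9455
T = 2*10.25*0.9455 / 9.81
T = 19.3831 / 9.81 = 1.9759 s

1.9759 s


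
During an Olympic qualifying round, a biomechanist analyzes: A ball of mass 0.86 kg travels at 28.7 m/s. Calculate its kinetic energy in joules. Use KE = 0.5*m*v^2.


KE = 0.5 * m * v^2
KE = 0.5 * 0.86 * 28.7^2
KE = 0.5 * 0.86 * 823.69 = 354.1867 J

354.1867 J


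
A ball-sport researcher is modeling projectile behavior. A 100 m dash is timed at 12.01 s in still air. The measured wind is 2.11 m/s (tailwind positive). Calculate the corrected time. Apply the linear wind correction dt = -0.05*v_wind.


dt = -0.05 * v_wind = -0.05 * 2.11 = -0.1055 s
t_corrected = t_still + dt = 12.01 + (-0.1055)
t_corrected = 11.9045 s

11.9045 s


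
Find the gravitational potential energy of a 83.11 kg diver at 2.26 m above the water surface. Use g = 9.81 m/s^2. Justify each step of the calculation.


PE = m * g * h
PE = 83.11 * 9.81 * 2.26
PE = 815.3091 * 2.26 = 1842.5986 J

1842.5986 J


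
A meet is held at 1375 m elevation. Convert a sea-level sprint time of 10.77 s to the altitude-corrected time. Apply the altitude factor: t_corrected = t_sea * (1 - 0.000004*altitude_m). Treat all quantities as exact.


Correction factor = 1 - 0.000004 * 1375 = 0.9945
t_corrected = t_sea * factor = 10.77 * 0.9945
t_corrected = 10.7108 s

10.7108 s


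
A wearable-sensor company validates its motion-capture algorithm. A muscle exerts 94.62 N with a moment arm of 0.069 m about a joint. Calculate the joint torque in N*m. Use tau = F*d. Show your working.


tau = F * d
tau = 94.62 * 0.069
tau = 6.5288 N*m

6.5288 N*m


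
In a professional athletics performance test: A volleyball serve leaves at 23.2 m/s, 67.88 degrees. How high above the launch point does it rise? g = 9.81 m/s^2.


H = (v*sin(theta))^2 / (2*g)
vy = v*sin(theta) = 23.2 * sin(67.88 deg) = 21.4924 m/s
H = vy^2 / (2*g) = 461.924 / (2*9.81)
H = 461.924 / 19.62 = 23.5435 m

23.5435 m


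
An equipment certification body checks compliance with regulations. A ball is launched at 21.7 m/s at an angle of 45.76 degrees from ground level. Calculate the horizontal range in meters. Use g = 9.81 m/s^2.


R = v^2 * sin(2*theta) / g
Convert angle to radians: theta = 45.76 deg = 0.7987 rad
sin(2*theta) = sin(1.5973) = 0.9996
R = 21.7^2 * 0.9996 / 9.81
R = 470.89 * 0.9996 / 9.81 = 47.9841 m

47.9841 m


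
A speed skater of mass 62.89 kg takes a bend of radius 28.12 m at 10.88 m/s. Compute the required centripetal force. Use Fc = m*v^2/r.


Fc = m * v^2 / r
v^2 = 10.88^2 = 118.3744
Fc = 62.89 * 118.3744 / 28.12
Fc = 7444.566 / 28.12 = 264.7427 N

264.7427 N


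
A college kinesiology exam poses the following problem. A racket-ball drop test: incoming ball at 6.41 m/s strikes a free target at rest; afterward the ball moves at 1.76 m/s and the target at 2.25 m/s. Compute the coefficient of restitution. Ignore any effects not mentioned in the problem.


e = (v2_after - v1_after) / (v1_before - v2_before)
Numerator = 2.25 - 1.76 = 0.49
Denominator = 6.41 - 0 = 6.41
e = 0.49 / 6.41 = 0.0764

0.0764


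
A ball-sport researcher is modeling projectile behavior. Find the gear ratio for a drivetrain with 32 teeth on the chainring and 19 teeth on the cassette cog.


GR = front_teeth / rear_teeth
GR = 32 / 19
GR = 1.6842

1.6842


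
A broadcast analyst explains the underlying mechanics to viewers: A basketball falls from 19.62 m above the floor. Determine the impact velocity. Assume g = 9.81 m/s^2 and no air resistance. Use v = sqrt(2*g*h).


v = sqrt(2 * g * h)
v = sqrt(2 * 9.81 * 19.62)
v = sqrt(384.9444) = 19.62 m/s

19.62 m/s


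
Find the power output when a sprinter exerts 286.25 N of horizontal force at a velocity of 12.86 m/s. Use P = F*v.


P = F * v
P = 286.25 * 12.86
P = 3681.175 W

3681.175 W


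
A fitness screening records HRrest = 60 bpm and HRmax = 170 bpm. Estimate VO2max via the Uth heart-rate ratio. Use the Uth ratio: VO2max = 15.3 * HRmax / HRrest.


VO2max = 15.3 * HRmax / HRrest
VO2max = 15.3 * 170 / 60
VO2max = 2601 / 60 = 43.35 mL/kg/min

43.35 mL/kg/min


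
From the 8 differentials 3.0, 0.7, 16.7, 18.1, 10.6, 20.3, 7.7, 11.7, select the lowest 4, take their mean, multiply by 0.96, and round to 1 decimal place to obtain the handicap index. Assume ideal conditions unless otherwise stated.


All differentials: 3.0, 0.7, 16.7, 18.1, 10.6, 20.3, 7.7, 11.7
Sorted: 0.7, 3.0, 7.7, 10.6, 11.7, 16.7, 18.1, 20.3
Best 4: 0.7, 3.0, 7.7, 10.6
Average of best = 22 / 4 = 5.5
Raw index = 5.5 * 0.96 = 5.28
Handicap index = round(5.28, 1) = 5.3

5.3


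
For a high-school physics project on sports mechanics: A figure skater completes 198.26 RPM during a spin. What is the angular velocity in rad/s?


omega = RPM * 2 * pi / 60
omega = 198.26 * 2 * 3.14159 / 60
omega = 1245.7043 / 60 = 20.7617 rad/s

20.7617 rad/s


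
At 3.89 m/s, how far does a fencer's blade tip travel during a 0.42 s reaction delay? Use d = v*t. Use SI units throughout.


d = v * t
d = 3.89 * 0.42
d = 1.6338 m

1.6338 m


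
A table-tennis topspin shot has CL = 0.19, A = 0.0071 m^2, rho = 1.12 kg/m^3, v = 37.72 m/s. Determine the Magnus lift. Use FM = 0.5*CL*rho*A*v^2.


FM = 0.5 * CL * rho * A * v^2
FM = 0.5 * 0.19 * 1.12 * 0.0071 * 37.72^2
v^2 = 1422.7984
FM = 0.5 * 0.19 * 1.12 * 0.0071 * 1422.7984 = 1.0748 N

1.0748 N


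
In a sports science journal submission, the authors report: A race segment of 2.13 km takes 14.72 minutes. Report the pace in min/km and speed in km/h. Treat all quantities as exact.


Pace = time / distance = 14.72 min / 2.13 km = 6.9108 min/km
Speed = distance / time_in_hours = 2.13 / 0.2453 hr
Speed = 8.6821 km/h

6.9108 min/km, 8.6821 km/h


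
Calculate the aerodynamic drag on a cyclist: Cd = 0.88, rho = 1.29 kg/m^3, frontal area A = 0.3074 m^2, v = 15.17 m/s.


Fd = 0.5 * Cd * rho * A * v^2
Fd = 0.5 * 0.88 * 1.29 * 0.3074 * 15.17^2
v^2 = 230.1289
Fd = 0.5 * 0.88 * 1.29 * 0.3074 * 230.1289 = 40.1529 N

40.1529 N


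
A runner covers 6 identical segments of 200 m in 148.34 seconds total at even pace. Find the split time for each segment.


Split time = total_time / n_laps = 148.34 / 6
Split time = 24.7233 s per lap

24.7233 s


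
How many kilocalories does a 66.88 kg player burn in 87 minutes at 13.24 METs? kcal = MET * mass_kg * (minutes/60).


kcal = MET * mass * time_hr
Convert time: 87 min = 1.45 hr
kcal = 13.24 * 66.88 * 1.45
kcal = 1283.9622 kcal

1283.9622 kcal


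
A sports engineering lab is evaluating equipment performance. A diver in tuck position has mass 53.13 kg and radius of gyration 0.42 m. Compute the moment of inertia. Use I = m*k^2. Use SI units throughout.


I = m * k^2
I = 53.13 * 0.42^2
I = 53.13 * 0.1764 = 9.3721 kg*m^2

9.3721 kg*m^2


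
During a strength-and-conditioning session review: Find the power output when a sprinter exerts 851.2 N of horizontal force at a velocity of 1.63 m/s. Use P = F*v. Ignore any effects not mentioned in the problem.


P = F * v
P = 851.2 * 1.63
P = 1387.456 W

1387.456 W


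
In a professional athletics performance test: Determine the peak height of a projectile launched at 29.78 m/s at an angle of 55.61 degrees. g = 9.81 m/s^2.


H = (v*sin(theta))^2 / (2*g)
vy = v*sin(theta) = 29.78 * sin(55.61 deg) = 24.5748 m/s
H = vy^2 / (2*g) = 603.9216 / (2*9.81)
H = 603.9216 / 19.62 = 30.7809 m

30.7809 m


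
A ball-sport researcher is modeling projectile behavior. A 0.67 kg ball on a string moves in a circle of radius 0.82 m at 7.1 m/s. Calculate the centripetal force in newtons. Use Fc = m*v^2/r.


Fc = m * v^2 / r
v^2 = 7.1^2 = 50.41
Fc = 0.67 * 50.41 / 0.82
Fc = 33.7747 / 0.82 = 41.1887 N

41.1887 N


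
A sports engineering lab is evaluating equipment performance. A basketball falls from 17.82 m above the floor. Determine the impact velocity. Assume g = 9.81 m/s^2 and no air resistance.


v = sqrt(2 * g * h)
v = sqrt(2 * 9.81 * 17.82)
v = sqrt(349.6284) = 18.6984 m/s

18.6984 m/s


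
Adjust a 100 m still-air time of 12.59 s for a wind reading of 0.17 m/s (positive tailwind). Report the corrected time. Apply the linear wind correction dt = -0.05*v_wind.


dt = -0.05 * v_wind = -0.05 * 0.17 = -0.0085 s
t_corrected = t_still + dt = 12.59 + (-0.0085)
t_corrected = 12.5815 s

12.5815 s


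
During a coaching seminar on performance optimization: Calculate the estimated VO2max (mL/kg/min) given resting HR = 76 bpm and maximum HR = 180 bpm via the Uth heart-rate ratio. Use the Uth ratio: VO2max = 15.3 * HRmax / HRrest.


VO2max = 15.3 * HRmax / HRrest
VO2max = 15.3 * 180 / 76
VO2max = 2754 / 76 = 36.2368 mL/kg/min

36.2368 mL/kg/min


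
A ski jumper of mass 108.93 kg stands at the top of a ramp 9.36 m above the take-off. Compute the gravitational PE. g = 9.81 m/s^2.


PE = m * g * h
PE = 108.93 * 9.81 * 9.36
PE = 1068.6033 * 9.36 = 10002.1269 J

10002.1269 J


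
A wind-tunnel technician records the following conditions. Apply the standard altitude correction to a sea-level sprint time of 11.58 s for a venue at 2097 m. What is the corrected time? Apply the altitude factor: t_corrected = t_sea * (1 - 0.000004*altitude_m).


Correction factor = 1 - 0.000004 * 2097 = 0.991612
t_corrected = t_sea * factor = 11.58 * 0.991612
t_corrected = 11.4829 s

11.4829 s


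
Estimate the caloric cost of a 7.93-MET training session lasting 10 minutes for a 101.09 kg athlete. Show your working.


kcal = MET * mass * time_hr
Convert time: 10 min = 0.1667 hr
kcal = 7.93 * 101.09 * 0.1667
kcal = 133.6073 kcal

133.6073 kcal


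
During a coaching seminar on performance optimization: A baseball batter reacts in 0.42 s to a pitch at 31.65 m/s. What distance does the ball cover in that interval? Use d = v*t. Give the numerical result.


d = v * t
d = 31.65 * 0.42
d = 13.293 m

13.293 m


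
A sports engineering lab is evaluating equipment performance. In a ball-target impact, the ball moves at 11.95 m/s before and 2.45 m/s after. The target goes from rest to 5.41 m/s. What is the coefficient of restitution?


e = (v2_after - v1_after) / (v1_before - v2_before)
Numerator = 5.41 - 2.45 = 2.96
Denominator = 11.95 - 0 = 11.95
e = 2.96 / 11.95 = 0.2477

0.2477


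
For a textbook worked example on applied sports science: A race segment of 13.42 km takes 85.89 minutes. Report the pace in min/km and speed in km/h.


Pace = time / distance = 85.89 min / 13.42 km = 6.4001 min/km
Speed = distance / time_in_hours = 13.42 / 1.4315 hr
Speed = 9.3748 km/h

6.4001 min/km, 9.3748 km/h


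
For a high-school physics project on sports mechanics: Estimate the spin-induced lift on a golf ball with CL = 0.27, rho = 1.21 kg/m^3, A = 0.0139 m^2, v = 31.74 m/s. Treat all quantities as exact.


FM = 0.5 * CL * rho * A * v^2
FM = 0.5 * 0.27 * 1.21 * 0.0139 * 31.74^2
v^2 = 1007.4276
FM = 0.5 * 0.27 * 1.21 * 0.0139 * 1007.4276 = 2.2874 N

2.2874 N


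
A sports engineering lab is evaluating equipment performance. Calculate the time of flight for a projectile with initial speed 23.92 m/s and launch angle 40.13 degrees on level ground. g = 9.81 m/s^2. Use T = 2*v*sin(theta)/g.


T = 2*v*sin(theta)/g
sin(theta) = sin(40.13 deg) = 0.6445
T = 2*23.92*0.6445 / 9.81
T = 30.834 / 9.81 = 3.1431 s

3.1431 s


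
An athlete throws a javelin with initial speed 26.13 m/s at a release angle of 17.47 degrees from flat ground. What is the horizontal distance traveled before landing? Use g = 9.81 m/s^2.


R = v^2 * sin(2*theta) / g
Convert angle to radians: theta = 17.47 deg = 0.3049 rad
sin(2*theta) = sin(0.6098) = 0.5727
R = 26.13^2 * 0.5727 / 9.81
R = 682.7769 * 0.5727 / 9.81 = 39.8612 m

39.8612 m


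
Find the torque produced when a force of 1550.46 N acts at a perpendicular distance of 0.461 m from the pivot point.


tau = F * d
tau = 1550.46 * 0.461
tau = 714.7621 N*m

714.7621 N*m


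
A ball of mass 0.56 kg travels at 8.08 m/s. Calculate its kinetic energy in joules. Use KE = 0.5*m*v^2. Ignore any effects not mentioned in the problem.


KE = 0.5 * m * v^2
KE = 0.5 * 0.56 * 8.08^2
KE = 0.5 * 0.56 * 65.2864 = 18.2802 J

18.2802 J


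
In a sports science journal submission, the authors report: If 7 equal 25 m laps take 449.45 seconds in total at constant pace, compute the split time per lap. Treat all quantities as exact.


Split time = total_time / n_laps = 449.45 / 7
Split time = 64.2071 s per lap

64.2071 s


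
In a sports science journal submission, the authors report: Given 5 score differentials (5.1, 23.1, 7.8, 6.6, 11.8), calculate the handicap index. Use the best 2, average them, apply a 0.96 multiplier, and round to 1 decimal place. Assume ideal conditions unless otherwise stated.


All differentials: 5.1, 23.1, 7.8, 6.6, 11.8
Sorted: 5.1, 6.6, 7.8, 11.8, 23.1
Best 2: 5.1, 6.6
Average of best = 11.7 / 2 = 5.85
Raw index = 5.85 * 0.96 = 5.616
Handicap index = round(5.616, 1) = 5.6

5.6


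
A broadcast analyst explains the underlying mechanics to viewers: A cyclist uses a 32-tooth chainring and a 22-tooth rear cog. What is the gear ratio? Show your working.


GR = front_teeth / rear_teeth
GR = 32 / 22
GR = 1.4545

1.4545


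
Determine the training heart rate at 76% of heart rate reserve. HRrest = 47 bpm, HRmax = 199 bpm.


Target = HRrest + pct*(HRmax - HRrest)
Heart rate reserve = HRmax - HRrest = 199 - 47 = 152 bpm
Fraction = 76% = 0.76
Target = 47 + 0.76 * 152
Target = 47 + 115.52 = 162.52 bpm

162.52 bpm


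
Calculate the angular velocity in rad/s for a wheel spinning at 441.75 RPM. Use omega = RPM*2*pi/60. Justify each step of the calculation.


omega = RPM * 2 * pi / 60
omega = 441.75 * 2 * 3.14159 / 60
omega = 2775.5971 / 60 = 46.26 rad/s

46.26 rad/s


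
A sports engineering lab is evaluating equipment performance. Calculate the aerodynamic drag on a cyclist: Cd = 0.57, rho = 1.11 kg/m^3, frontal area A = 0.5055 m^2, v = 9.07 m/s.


Fd = 0.5 * Cd * rho * A * v^2
Fd = 0.5 * 0.57 * 1.11 * 0.5055 * 9.07^2
v^2 = 82.2649
Fd = 0.5 * 0.57 * 1.11 * 0.5055 * 82.2649 = 13.1554 N

13.1554 N


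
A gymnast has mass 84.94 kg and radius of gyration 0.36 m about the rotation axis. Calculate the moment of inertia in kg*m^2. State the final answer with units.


I = m * k^2
I = 84.94 * 0.36^2
I = 84.94 * 0.1296 = 11.0082 kg*m^2

11.0082 kg*m^2


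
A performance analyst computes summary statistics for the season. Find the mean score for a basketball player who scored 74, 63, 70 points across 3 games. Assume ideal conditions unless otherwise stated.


Average = sum / n
Sum = 207
Average = 207 / 3 = 69

69


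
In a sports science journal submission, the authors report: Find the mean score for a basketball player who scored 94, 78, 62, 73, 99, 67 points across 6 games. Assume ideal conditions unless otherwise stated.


Average = sum / n
Sum = 473
Average = 473 / 6 = 78.8333

78.8333


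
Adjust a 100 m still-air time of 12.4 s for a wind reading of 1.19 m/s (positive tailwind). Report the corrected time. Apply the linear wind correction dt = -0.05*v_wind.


dt = -0.05 * v_wind = -0.05 * 1.19 = -0.0595 s
t_corrected = t_still + dt = 12.4 + (-0.0595)
t_corrected = 12.3405 s

12.3405 s


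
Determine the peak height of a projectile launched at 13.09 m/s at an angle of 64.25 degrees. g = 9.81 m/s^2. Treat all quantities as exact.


H = (v*sin(theta))^2 / (2*g)
vy = v*sin(theta) = 13.09 * sin(64.25 deg) = 11.7901 m/s
H = vy^2 / (2*g) = 139.0074 / (2*9.81)
H = 139.0074 / 19.62 = 7.085 m

7.085 m


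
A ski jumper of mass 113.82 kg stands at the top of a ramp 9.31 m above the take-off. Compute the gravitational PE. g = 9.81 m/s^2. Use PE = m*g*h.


PE = m * g * h
PE = 113.82 * 9.81 * 9.31
PE = 1116.5742 * 9.31 = 10395.3058 J

10395.3058 J


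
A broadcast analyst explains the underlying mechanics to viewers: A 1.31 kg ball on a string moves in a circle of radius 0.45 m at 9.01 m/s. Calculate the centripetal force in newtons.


Fc = m * v^2 / r
v^2 = 9.01^2 = 81.1801
Fc = 1.31 * 81.1801 / 0.45
Fc = 106.3459 / 0.45 = 236.3243 N

236.3243 N


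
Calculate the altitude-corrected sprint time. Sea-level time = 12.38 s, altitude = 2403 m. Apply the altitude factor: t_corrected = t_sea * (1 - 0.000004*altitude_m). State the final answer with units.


Correction factor = 1 - 0.000004 * 2403 = 0.990388
t_corrected = t_sea * factor = 12.38 * 0.990388
t_corrected = 12.261 s

12.261 s


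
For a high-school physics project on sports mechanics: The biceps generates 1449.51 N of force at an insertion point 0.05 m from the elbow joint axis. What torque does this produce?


tau = F * d
tau = 1449.51 * 0.05
tau = 72.4755 N*m

72.4755 N*m


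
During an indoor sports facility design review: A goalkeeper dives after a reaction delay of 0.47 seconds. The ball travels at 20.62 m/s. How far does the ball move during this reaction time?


d = v * t
d = 20.62 * 0.47
d = 9.6914 m

9.6914 m


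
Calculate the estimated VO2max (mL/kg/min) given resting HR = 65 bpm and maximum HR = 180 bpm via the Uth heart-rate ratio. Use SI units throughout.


VO2max = 15.3 * HRmax / HRrest
VO2max = 15.3 * 180 / 65
VO2max = 2754 / 65 = 42.3692 mL/kg/min

42.3692 mL/kg/min


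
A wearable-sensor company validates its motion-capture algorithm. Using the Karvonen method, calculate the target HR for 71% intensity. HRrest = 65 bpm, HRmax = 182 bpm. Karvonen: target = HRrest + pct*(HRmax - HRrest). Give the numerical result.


Target = HRrest + pct*(HRmax - HRrest)
Heart rate reserve = HRmax - HRrest = 182 - 65 = 117 bpm
Fraction = 71% = 0.71
Target = 65 + 0.71 * 117
Target = 65 + 83.07 = 148.07 bpm

148.07 bpm


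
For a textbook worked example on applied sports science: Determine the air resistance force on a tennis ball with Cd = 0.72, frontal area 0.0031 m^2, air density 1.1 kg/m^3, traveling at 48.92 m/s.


Fd = 0.5 * Cd * rho * A * v^2
Fd = 0.5 * 0.72 * 1.1 * 0.0031 * 48.92^2
v^2 = 2393.1664
Fd = 0.5 * 0.72 * 1.1 * 0.0031 * 2393.1664 = 2.9379 N

2.9379 N


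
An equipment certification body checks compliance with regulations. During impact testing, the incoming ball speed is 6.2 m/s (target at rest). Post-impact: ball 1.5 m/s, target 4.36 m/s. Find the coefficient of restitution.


e = (v2_after - v1_after) / (v1_before - v2_before)
Numerator = 4.36 - 1.5 = 2.86
Denominator = 6.2 - 0 = 6.2
e = 2.86 / 6.2 = 0.4613

0.4613


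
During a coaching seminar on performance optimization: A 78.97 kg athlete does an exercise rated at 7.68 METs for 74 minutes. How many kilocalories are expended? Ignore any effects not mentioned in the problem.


kcal = MET * mass * time_hr
Convert time: 74 min = 1.2333 hr
kcal = 7.68 * 78.97 * 1.2333
kcal = 748.0038 kcal

748.0038 kcal


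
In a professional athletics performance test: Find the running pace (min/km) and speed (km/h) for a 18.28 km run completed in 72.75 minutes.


Pace = time / distance = 72.75 min / 18.28 km = 3.9798 min/km
Speed = distance / time_in_hours = 18.28 / 1.2125 hr
Speed = 15.0763 km/h

3.9798 min/km, 15.0763 km/h


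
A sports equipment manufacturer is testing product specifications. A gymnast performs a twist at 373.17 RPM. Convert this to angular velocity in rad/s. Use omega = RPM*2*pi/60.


omega = RPM * 2 * pi / 60
omega = 373.17 * 2 * 3.14159 / 60
omega = 2344.6963 / 60 = 39.0783 rad/s

39.0783 rad/s


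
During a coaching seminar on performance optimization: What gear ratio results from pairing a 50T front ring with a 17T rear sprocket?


GR = front_teeth / rear_teeth
GR = 50 / 17
GR = 2.9412

2.9412


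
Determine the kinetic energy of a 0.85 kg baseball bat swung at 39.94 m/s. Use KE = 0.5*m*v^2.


KE = 0.5 * m * v^2
KE = 0.5 * 0.85 * 39.94^2
KE = 0.5 * 0.85 * 1595.2036 = 677.9615 J

677.9615 J


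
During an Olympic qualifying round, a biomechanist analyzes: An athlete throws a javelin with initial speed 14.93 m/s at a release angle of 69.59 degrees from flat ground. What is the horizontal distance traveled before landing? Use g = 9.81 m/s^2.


R = v^2 * sin(2*theta) / g
Convert angle to radians: theta = 69.59 deg = 1.2146 rad
sin(2*theta) = sin(2.4291) = 0.6537
R = 14.93^2 * 0.6537 / 9.81
R = 222.9049 * 0.6537 / 9.81 = 14.8532 m

14.8532 m


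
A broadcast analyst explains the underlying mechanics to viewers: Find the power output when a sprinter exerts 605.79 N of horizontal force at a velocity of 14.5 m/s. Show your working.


P = F * v
P = 605.79 * 14.5
P = 8783.955 W

8783.955 W


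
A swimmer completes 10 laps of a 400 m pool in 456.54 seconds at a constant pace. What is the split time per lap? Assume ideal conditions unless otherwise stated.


Split time = total_time / n_laps = 456.54 / 10
Split time = 45.654 s per lap

45.654 s


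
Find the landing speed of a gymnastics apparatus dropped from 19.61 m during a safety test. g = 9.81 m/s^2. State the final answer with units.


v = sqrt(2 * g * h)
v = sqrt(2 * 9.81 * 19.61)
v = sqrt(384.7482) = 19.615 m/s

19.615 m/s


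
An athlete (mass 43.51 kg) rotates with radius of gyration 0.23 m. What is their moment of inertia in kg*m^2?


I = m * k^2
I = 43.51 * 0.23^2
I = 43.51 * 0.0529 = 2.3017 kg*m^2

2.3017 kg*m^2


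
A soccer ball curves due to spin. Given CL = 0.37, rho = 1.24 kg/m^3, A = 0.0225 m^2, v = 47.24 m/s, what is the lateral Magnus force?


FM = 0.5 * CL * rho * A * v^2
FM = 0.5 * 0.37 * 1.24 * 0.0225 * 47.24^2
v^2 = 2231.6176
FM = 0.5 * 0.37 * 1.24 * 0.0225 * 2231.6176 = 11.5185 N

11.5185 N


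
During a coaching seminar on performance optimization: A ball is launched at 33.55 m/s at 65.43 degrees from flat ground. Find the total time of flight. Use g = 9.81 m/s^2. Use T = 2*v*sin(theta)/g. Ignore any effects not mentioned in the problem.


T = 2*v*sin(theta)/g
sin(theta) = sin(65.43 deg) = 0.9095
T = 2*33.55*0.9095 / 9.81
T = 61.0244 / 9.81 = 6.2206 s

6.2206 s


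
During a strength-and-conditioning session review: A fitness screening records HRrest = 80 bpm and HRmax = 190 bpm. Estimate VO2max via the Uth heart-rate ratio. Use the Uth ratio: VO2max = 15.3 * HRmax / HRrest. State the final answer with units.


VO2max = 15.3 * HRmax / HRrest
VO2max = 15.3 * 190 / 80
VO2max = 2907 / 80 = 36.3375 mL/kg/min

36.3375 mL/kg/min


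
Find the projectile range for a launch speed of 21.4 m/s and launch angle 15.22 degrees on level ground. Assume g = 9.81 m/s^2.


R = v^2 * sin(2*theta) / g
Convert angle to radians: theta = 15.22 deg = 0.2656 rad
sin(2*theta) = sin(0.5313) = 0.5066
R = 21.4^2 * 0.5066 / 9.81
R = 457.96 * 0.5066 / 9.81 = 23.6513 m

23.6513 m


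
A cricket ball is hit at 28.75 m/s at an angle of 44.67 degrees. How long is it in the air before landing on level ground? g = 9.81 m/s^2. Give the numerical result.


T = 2*v*sin(theta)/g
sin(theta) = sin(44.67 deg) = 0.703
T = 2*28.75*0.703 / 9.81
T = 40.4238 / 9.81 = 4.1207 s

4.1207 s


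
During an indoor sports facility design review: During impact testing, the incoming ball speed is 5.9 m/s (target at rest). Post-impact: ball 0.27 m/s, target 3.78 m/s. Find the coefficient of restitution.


e = (v2_after - v1_after) / (v1_before - v2_before)
Numerator = 3.78 - 0.27 = 3.51
Denominator = 5.9 - 0 = 5.9
e = 3.51 / 5.9 = 0.5949

0.5949


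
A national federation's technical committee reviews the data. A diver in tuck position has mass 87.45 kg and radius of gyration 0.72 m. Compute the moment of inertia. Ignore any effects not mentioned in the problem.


I = m * k^2
I = 87.45 * 0.72^2
I = 87.45 * 0.5184 = 45.3341 kg*m^2

45.3341 kg*m^2


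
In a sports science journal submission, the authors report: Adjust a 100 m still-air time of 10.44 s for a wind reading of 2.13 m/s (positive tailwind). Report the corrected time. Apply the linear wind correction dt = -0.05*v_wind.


dt = -0.05 * v_wind = -0.05 * 2.13 = -0.1065 s
t_corrected = t_still + dt = 10.44 + (-0.1065)
t_corrected = 10.3335 s

10.3335 s


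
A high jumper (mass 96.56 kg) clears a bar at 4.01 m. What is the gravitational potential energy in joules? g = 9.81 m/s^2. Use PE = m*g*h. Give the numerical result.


PE = m * g * h
PE = 96.56 * 9.81 * 4.01
PE = 947.2536 * 4.01 = 3798.4869 J

3798.4869 J


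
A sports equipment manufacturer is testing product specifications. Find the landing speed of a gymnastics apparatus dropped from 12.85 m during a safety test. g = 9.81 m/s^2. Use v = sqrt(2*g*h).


v = sqrt(2 * g * h)
v = sqrt(2 * 9.81 * 12.85)
v = sqrt(252.117) = 15.8782 m/s

15.8782 m/s


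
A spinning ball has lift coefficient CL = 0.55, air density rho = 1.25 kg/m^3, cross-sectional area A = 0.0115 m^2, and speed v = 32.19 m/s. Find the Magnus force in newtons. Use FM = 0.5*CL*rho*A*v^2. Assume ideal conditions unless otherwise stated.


FM = 0.5 * CL * rho * A * v^2
FM = 0.5 * 0.55 * 1.25 * 0.0115 * 32.19^2
v^2 = 1036.1961
FM = 0.5 * 0.55 * 1.25 * 0.0115 * 1036.1961 = 4.0962 N

4.0962 N


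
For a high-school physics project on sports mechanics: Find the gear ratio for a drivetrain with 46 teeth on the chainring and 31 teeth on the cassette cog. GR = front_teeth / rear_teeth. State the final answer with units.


GR = front_teeth / rear_teeth
GR = 46 / 31
GR = 1.4839

1.4839


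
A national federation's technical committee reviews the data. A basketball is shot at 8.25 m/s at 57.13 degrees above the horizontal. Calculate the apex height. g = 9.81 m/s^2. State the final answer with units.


H = (v*sin(theta))^2 / (2*g)
vy = v*sin(theta) = 8.25 * sin(57.13 deg) = 6.9292 m/s
H = vy^2 / (2*g) = 48.0139 / (2*9.81)
H = 48.0139 / 19.62 = 2.4472 m

2.4472 m


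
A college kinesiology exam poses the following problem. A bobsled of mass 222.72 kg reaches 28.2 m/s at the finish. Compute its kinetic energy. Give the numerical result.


KE = 0.5 * m * v^2
KE = 0.5 * 222.72 * 28.2^2
KE = 0.5 * 222.72 * 795.24 = 88557.9264 J

88557.9264 J


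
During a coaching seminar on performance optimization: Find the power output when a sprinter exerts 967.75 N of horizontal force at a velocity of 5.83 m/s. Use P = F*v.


P = F * v
P = 967.75 * 5.83
P = 5641.9825 W

5641.9825 W


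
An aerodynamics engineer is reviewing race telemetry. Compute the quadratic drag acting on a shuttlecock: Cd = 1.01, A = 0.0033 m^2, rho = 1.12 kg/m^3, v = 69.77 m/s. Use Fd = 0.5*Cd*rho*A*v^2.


Fd = 0.5 * Cd * rho * A * v^2
Fd = 0.5 * 1.01 * 1.12 * 0.0033 * 69.77^2
v^2 = 4867.8529
Fd = 0.5 * 1.01 * 1.12 * 0.0033 * 4867.8529 = 9.0858 N

9.0858 N


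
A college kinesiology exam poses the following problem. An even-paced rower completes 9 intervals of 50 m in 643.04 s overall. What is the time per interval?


Split time = total_time / n_laps = 643.04 / 9
Split time = 71.4489 s per lap

71.4489 s


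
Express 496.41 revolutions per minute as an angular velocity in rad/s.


omega = RPM * 2 * pi / 60
omega = 496.41 * 2 * 3.14159 / 60
omega = 3119.036 / 60 = 51.9839 rad/s

51.9839 rad/s


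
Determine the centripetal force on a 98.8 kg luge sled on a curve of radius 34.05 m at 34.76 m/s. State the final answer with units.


Fc = m * v^2 / r
v^2 = 34.76^2 = 1208.2576
Fc = 98.8 * 1208.2576 / 34.05
Fc = 119375.8509 / 34.05 = 3505.8987 N

3505.8987 N


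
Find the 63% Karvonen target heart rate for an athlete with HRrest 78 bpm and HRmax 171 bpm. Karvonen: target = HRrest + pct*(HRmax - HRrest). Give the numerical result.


Target = HRrest + pct*(HRmax - HRrest)
Heart rate reserve = HRmax - HRrest = 171 - 78 = 93 bpm
Fraction = 63% = 0.63
Target = 78 + 0.63 * 93
Target = 78 + 58.59 = 136.59 bpm

136.59 bpm


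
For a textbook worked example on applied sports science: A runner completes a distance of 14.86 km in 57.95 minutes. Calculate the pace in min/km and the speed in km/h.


Pace = time / distance = 57.95 min / 14.86 km = 3.8997 min/km
Speed = distance / time_in_hours = 14.86 / 0.9658 hr
Speed = 15.3857 km/h

3.8997 min/km, 15.3857 km/h


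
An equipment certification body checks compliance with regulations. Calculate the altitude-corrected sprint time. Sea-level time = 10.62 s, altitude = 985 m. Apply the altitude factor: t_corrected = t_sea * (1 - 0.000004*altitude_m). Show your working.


Correction factor = 1 - 0.000004 * 985 = 0.99606
t_corrected = t_sea * factor = 10.62 * 0.99606
t_corrected = 10.5782 s

10.5782 s


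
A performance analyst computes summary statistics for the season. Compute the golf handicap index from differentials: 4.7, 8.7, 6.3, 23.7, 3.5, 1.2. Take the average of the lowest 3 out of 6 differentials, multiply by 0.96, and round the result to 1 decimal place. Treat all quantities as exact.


All differentials: 4.7, 8.7, 6.3, 23.7, 3.5, 1.2
Sorted: 1.2, 3.5, 4.7, 6.3, 8.7, 23.7
Best 3: 1.2, 3.5, 4.7
Average of best = 9.4 / 3 = 3.1333
Raw index = 3.1333 * 0.96 = 3.008
Handicap index = round(3.008, 1) = 3.0

3.0


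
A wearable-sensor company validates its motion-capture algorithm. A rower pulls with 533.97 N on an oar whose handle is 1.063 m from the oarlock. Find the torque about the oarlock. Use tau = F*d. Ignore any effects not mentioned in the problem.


tau = F * d
tau = 533.97 * 1.063
tau = 567.6101 N*m

567.6101 N*m


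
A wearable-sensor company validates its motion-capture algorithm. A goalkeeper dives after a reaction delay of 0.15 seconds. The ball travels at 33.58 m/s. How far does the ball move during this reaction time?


d = v * t
d = 33.58 * 0.15
d = 5.037 m

5.037 m


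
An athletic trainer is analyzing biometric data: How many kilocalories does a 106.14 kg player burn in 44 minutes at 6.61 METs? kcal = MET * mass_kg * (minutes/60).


kcal = MET * mass * time_hr
Convert time: 44 min = 0.7333 hr
kcal = 6.61 * 106.14 * 0.7333
kcal = 514.496 kcal

514.496 kcal


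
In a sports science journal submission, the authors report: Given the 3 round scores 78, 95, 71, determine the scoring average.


Average = sum / n
Sum = 244
Average = 244 / 3 = 81.3333

81.3333


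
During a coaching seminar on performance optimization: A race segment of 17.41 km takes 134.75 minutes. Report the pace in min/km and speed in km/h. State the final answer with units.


Pace = time / distance = 134.75 min / 17.41 km = 7.7398 min/km
Speed = distance / time_in_hours = 17.41 / 2.2458 hr
Speed = 7.7521 km/h

7.7398 min/km, 7.7521 km/h


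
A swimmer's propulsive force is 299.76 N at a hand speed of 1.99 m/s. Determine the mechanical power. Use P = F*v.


P = F * v
P = 299.76 * 1.99
P = 596.5224 W

596.5224 W


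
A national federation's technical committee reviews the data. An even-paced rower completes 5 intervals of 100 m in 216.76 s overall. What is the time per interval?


Split time = total_time / n_laps = 216.76 / 5
Split time = 43.352 s per lap

43.352 s


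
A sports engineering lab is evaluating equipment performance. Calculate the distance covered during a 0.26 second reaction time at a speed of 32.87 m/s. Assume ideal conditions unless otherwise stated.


d = v * t
d = 32.87 * 0.26
d = 8.5462 m

8.5462 m


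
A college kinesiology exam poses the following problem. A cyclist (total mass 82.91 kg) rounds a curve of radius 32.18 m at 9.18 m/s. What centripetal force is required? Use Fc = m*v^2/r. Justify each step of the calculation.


Fc = m * v^2 / r
v^2 = 9.18^2 = 84.2724
Fc = 82.91 * 84.2724 / 32.18
Fc = 6987.0247 / 32.18 = 217.1232 N

217.1232 N


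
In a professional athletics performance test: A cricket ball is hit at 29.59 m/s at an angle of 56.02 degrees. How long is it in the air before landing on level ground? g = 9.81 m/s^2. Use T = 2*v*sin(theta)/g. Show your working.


T = 2*v*sin(theta)/g
sin(theta) = sin(56.02 deg) = 0.8292
T = 2*29.59*0.8292 / 9.81
T = 49.074 / 9.81 = 5.0024 s

5.0024 s


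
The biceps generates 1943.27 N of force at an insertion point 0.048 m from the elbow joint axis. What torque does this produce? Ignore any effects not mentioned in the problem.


tau = F * d
tau = 1943.27 * 0.048
tau = 93.277 N*m

93.277 N*m


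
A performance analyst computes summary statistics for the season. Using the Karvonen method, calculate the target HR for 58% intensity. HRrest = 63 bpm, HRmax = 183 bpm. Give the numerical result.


Target = HRrest + pct*(HRmax - HRrest)
Heart rate reserve = HRmax - HRrest = 183 - 63 = 120 bpm
Fraction = 58% = 0.58
Target = 63 + 0.58 * 120
Target = 63 + 69.6 = 132.6 bpm

132.6 bpm


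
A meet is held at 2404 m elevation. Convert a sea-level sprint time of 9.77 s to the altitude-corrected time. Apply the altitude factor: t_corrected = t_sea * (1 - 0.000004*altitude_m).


Correction factor = 1 - 0.000004 * 2404 = 0.990384
t_corrected = t_sea * factor = 9.77 * 0.990384
t_corrected = 9.6761 s

9.6761 s


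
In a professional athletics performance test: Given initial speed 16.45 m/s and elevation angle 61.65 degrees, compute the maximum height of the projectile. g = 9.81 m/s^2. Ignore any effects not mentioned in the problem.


H = (v*sin(theta))^2 / (2*g)
vy = v*sin(theta) = 16.45 * sin(61.65 deg) = 14.477 m/s
H = vy^2 / (2*g) = 209.5847 / (2*9.81)
H = 209.5847 / 19.62 = 10.6822 m

10.6822 m


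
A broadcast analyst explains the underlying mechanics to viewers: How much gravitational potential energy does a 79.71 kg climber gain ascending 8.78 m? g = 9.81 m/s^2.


PE = m * g * h
PE = 79.71 * 9.81 * 8.78
PE = 781.9551 * 8.78 = 6865.5658 J

6865.5658 J
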